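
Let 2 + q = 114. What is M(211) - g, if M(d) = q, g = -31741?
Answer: 31853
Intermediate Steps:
q = 112 (q = -2 + 114 = 112)
M(d) = 112
M(211) - g = 112 - 1*(-31741) = 112 + 31741 = 31853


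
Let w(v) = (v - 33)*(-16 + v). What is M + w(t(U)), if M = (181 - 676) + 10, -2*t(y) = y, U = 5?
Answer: 687/4 ≈ 171.75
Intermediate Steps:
t(y) = -y/2
w(v) = (-33 + v)*(-16 + v)
M = -485 (M = -495 + 10 = -485)
M + w(t(U)) = -485 + (528 + (-½*5)² - (-49)*5/2) = -485 + (528 + (-5/2)² - 49*(-5/2)) = -485 + (528 + 25/4 + 245/2) = -485 + 2627/4 = 687/4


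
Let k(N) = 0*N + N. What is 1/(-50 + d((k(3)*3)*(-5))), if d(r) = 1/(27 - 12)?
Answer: -15/749 ≈ -0.020027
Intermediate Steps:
k(N) = N (k(N) = 0 + N = N)
d(r) = 1/15
1/(-50 + d((k(3)*3)*(-5))) = 1/(-50 + 1/15) = 1/(-749/15) = -15/749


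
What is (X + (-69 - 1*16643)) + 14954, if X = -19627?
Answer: -21385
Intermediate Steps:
(X + (-69 - 1*16643)) + 14954 = (-19627 + (-69 - 1*16643)) + 14954 = (-19627 + (-69 - 16643)) + 14954 = (-19627 - 16712) + 14954 = -36339 + 14954 = -21385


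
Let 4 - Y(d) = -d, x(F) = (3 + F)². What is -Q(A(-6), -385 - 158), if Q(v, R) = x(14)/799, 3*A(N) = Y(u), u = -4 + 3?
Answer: -17/47 ≈ -0.36170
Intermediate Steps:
u = -1
Y(d) = 4 + d (Y(d) = 4 - (-1)*d = 4 + d)
A(N) = 1 (A(N) = (4 - 1)/3 = (⅓)*3 = 1)
Q(v, R) = 17/47 (Q(v, R) = (3 + 14)²/799 = 17²*(1/799) = 289*(1/799) = 17/47)
-Q(A(-6), -385 - 158) = -1*17/47 = -17/47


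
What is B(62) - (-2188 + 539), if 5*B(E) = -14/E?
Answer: 255588/155 ≈ 1649.0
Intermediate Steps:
B(E) = -14/(5*E) (B(E) = (-14/E)/5 = -14/(5*E))
B(62) - (-2188 + 539) = -14/5/62 - (-2188 + 539) = -14/5*1/62 - 1*(-1649) = -7/155 + 1649 = 255588/155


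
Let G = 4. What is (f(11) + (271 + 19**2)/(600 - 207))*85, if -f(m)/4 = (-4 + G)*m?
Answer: 53720/393 ≈ 136.69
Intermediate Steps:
f(m) = 0 (f(m) = -4*(-4 + 4)*m = -0*m = -4*0 = 0)
(f(11) + (271 + 19**2)/(600 - 207))*85 = (0 + (271 + 19**2)/(600 - 207))*85 = (0 + (271 + 361)/393)*85 = (0 + 632*(1/393))*85 = (0 + 632/393)*85 = (632/393)*85 = 53720/393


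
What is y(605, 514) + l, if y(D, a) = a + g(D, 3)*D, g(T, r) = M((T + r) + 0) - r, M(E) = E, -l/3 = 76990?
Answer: 135569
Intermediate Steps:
l = -230970 (l = -3*76990 = -230970)
g(T, r) = T (g(T, r) = ((T + r) + 0) - r = (T + r) - r = T)
y(D, a) = a + D**2 (y(D, a) = a + D*D = a + D**2)
y(605, 514) + l = (514 + 605**2) - 230970 = (514 + 366025) - 230970 = 366539 - 230970 = 135569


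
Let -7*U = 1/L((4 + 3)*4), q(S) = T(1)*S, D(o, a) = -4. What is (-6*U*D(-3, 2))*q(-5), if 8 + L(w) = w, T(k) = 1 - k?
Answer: 0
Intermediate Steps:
L(w) = -8 + w
q(S) = 0 (q(S) = (1 - 1*1)*S = (1 - 1)*S = 0*S = 0)
U = -1/140 (U = -1/(7*(-8 + (4 + 3)*4)) = -1/(7*(-8 + 7*4)) = -1/(7*(-8 + 28)) = -⅐/20 = -⅐*1/20 = -1/140 ≈ -0.0071429)
(-6*U*D(-3, 2))*q(-5) = -(-3)*(-4)/70*0 = -6*1/35*0 = -6/35*0 = 0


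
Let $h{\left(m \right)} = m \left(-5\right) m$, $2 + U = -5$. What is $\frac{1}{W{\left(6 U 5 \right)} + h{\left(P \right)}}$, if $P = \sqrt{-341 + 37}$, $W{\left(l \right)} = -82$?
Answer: $\frac{1}{1438} \approx 0.00069541$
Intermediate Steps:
$U = -7$ ($U = -2 - 5 = -7$)
$P = 4 i \sqrt{19}$ ($P = \sqrt{-304} = 4 i \sqrt{19} \approx 17.436 i$)
$h{\left(m \right)} = - 5 m^{2}$ ($h{\left(m \right)} = - 5 m m = - 5 m^{2}$)
$\frac{1}{W{\left(6 U 5 \right)} + h{\left(P \right)}} = \frac{1}{-82 - 5 \left(4 i \sqrt{19}\right)^{2}} = \frac{1}{-82 - -1520} = \frac{1}{-82 + 1520} = \frac{1}{1438}$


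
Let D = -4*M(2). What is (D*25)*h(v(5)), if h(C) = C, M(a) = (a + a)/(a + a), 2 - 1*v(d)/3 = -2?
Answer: -1200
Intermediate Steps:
v(d) = 12 (v(d) = 6 - 3*(-2) = 6 + 6 = 12)
M(a) = 1 (M(a) = (2*a)/((2*a)) = (2*a)*(1/(2*a)) = 1)
D = -4 (D = -4*1 = -4)
(D*25)*h(v(5)) = -4*25*12 = -100*12 = -1200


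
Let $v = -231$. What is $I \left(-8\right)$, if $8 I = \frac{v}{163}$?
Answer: $\frac{231}{163} \approx 1.4172$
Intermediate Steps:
$I = - \frac{231}{1304}$ ($I = \frac{\left(-231\right) \frac{1}{163}}{8} = \frac{1}{8} \left(- \frac{231}{163}\right) = - \frac{231}{1304} \approx -0.17715$)
$I \left(-8\right) = \left(- \frac{231}{1304}\right) \left(-8\right) = \frac{231}{163}$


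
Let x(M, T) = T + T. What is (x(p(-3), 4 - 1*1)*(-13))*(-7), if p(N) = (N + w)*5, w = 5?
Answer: 546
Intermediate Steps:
p(N) = 25 + 5*N (p(N) = (N + 5)*5 = (5 + N)*5 = 25 + 5*N)
x(M, T) = 2*T
(x(p(-3), 4 - 1*1)*(-13))*(-7) = ((2*(4 - 1*1))*(-13))*(-7) = ((2*(4 - 1))*(-13))*(-7) = ((2*3)*(-13))*(-7) = (6*(-13))*(-7) = -78*(-7) = 546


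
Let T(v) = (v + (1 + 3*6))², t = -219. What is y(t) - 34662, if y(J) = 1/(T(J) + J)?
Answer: -1378889021/39781 ≈ -34662.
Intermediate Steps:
T(v) = (19 + v)² (T(v) = (v + (1 + 18))² = (v + 19)² = (19 + v)²)
y(J) = 1/(J + (19 + J)²) (y(J) = 1/((19 + J)² + J) = 1/(J + (19 + J)²))
y(t) - 34662 = 1/(-219 + (19 - 219)²) - 34662 = 1/(-219 + (-200)²) - 34662 = 1/(-219 + 40000) - 34662 = 1/39781 - 34662 = -1378889021/39781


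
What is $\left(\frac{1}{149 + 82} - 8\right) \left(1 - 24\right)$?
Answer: $\frac{42481}{231} \approx 183.9$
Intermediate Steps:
$\left(\frac{1}{149 + 82} - 8\right) \left(1 - 24\right) = \left(\frac{1}{231} - 8\right) \left(1 - 24\right) = \left(\frac{1}{231} - 8\right) \left(-23\right) = \left(- \frac{1847}{231}\right) \left(-23\right) = \frac{42481}{231}$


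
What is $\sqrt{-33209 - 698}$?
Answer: $i \sqrt{33907} \approx 184.14 i$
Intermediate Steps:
$\sqrt{-33209 - 698} = \sqrt{-33907} = i \sqrt{33907}$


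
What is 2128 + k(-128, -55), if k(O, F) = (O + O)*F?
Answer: 16208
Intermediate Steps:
k(O, F) = 2*F*O (k(O, F) = (2*O)*F = 2*F*O)
2128 + k(-128, -55) = 2128 + 2*(-55)*(-128) = 2128 + 14080 = 16208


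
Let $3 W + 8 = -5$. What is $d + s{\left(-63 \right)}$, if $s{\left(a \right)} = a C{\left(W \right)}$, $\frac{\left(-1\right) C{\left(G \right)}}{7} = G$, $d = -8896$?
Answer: $-10807$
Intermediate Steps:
$W = - \frac{13}{3}$ ($W = - \frac{8}{3} + \frac{1}{3} \left(-5\right) = - \frac{8}{3} - \frac{5}{3} = - \frac{13}{3} \approx -4.3333$)
$C{\left(G \right)} = - 7 G$
$s{\left(a \right)} = \frac{91 a}{3}$ ($s{\left(a \right)} = a \left(\left(-7\right) \left(- \frac{13}{3}\right)\right) = a \frac{91}{3} = \frac{91 a}{3}$)
$d + s{\left(-63 \right)} = -8896 + \frac{91}{3} \left(-63\right) = -8896 - 1911 = -10807$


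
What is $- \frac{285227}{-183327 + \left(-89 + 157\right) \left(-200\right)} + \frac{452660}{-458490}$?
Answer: $\frac{4163275141}{9028906023} \approx 0.46111$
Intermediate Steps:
$- \frac{285227}{-183327 + \left(-89 + 157\right) \left(-200\right)} + \frac{452660}{-458490} = - \frac{285227}{-183327 + 68 \left(-200\right)} + 452660 \left(- \frac{1}{458490}\right) = - \frac{285227}{-183327 - 13600} - \frac{45266}{45849} = - \frac{285227}{-196927} - \frac{45266}{45849} = \left(-285227\right) \left(- \frac{1}{196927}\right) - \frac{45266}{45849} = \frac{285227}{196927} - \frac{45266}{45849} = \frac{4163275141}{9028906023}$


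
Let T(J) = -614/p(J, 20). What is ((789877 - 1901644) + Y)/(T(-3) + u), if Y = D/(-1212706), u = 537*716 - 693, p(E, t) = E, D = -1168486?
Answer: -183851637684/63502302353 ≈ -2.8952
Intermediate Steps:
T(J) = -614/J
u = 383799 (u = 384492 - 693 = 383799)
Y = 53113/55123 (Y = -1168486/(-1212706) = -1168486*(-1/1212706) = 53113/55123 ≈ 0.96354)
((789877 - 1901644) + Y)/(T(-3) + u) = ((789877 - 1901644) + 53113/55123)/(-614/(-3) + 383799) = (-1111767 + 53113/55123)/(-614*(-⅓) + 383799) = -61283879228/(55123*(614/3 + 383799)) = -61283879228/(55123*1152011/3) = -61283879228/55123*3/1152011 = -183851637684/63502302353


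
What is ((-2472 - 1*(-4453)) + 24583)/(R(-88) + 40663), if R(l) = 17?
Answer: 6641/10170 ≈ 0.65300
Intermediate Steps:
((-2472 - 1*(-4453)) + 24583)/(R(-88) + 40663) = ((-2472 - 1*(-4453)) + 24583)/(17 + 40663) = ((-2472 + 4453) + 24583)/40680 = (1981 + 24583)*(1/40680) = 26564*(1/40680) = 6641/10170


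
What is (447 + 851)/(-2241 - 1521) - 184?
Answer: -31523/171 ≈ -184.34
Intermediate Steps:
(447 + 851)/(-2241 - 1521) - 184 = 1298/(-3762) - 184 = 1298*(-1/3762) - 184 = -59/171 - 184 = -31523/171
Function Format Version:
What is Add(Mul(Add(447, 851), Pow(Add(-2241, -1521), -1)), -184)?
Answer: Rational(-31523, 171) ≈ -184.34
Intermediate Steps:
Add(Mul(Add(447, 851), Pow(Add(-2241, -1521), -1)), -184) = Add(Mul(1298, Pow(-3762, -1)), -184) = Add(Mul(1298, Rational(-1, 3762)), -184) = Add(Rational(-59, 171), -184) = Rational(-31523, 171)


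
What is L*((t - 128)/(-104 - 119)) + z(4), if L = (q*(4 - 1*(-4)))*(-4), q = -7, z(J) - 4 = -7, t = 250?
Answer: -27997/223 ≈ -125.55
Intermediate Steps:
z(J) = -3 (z(J) = 4 - 7 = -3)
L = 224 (L = -7*(4 - 1*(-4))*(-4) = -7*(4 + 4)*(-4) = -7*8*(-4) = -56*(-4) = 224)
L*((t - 128)/(-104 - 119)) + z(4) = 224*((250 - 128)/(-104 - 119)) - 3 = 224*(122/(-223)) - 3 = 224*(122*(-1/223)) - 3 = 224*(-122/223) - 3 = -27328/223 - 3 = -27997/223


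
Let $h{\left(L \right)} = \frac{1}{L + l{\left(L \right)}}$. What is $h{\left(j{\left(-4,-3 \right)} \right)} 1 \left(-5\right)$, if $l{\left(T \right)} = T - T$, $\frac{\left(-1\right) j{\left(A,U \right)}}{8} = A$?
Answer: $- \frac{5}{32} \approx -0.15625$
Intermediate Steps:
$j{\left(A,U \right)} = - 8 A$
$l{\left(T \right)} = 0$
$h{\left(L \right)} = \frac{1}{L}$ ($h{\left(L \right)} = \frac{1}{L + 0} = \frac{1}{L}$)
$h{\left(j{\left(-4,-3 \right)} \right)} 1 \left(-5\right) = \frac{1}{\left(-8\right) \left(-4\right)} 1 \left(-5\right) = \frac{1}{32} \cdot 1 \left(-5\right) = \frac{1}{32} \left(-5\right) = - \frac{5}{32}$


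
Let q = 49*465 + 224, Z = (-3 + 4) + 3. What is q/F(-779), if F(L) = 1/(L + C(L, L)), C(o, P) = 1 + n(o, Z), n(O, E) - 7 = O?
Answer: -35663950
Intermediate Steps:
Z = 4 (Z = 1 + 3 = 4)
n(O, E) = 7 + O
C(o, P) = 8 + o (C(o, P) = 1 + (7 + o) = 8 + o)
q = 23009 (q = 22785 + 224 = 23009)
F(L) = 1/(8 + 2*L) (F(L) = 1/(L + (8 + L)) = 1/(8 + 2*L))
q/F(-779) = 23009/((1/(2*(4 - 779)))) = 23009/(((½)/(-775))) = 23009/(((½)*(-1/775))) = 23009/(-1/1550) = 23009*(-1550) = -35663950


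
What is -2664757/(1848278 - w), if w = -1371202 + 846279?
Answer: -2664757/2373201 ≈ -1.1229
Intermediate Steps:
w = -524923
-2664757/(1848278 - w) = -2664757/(1848278 - 1*(-524923)) = -2664757/(1848278 + 524923) = -2664757/2373201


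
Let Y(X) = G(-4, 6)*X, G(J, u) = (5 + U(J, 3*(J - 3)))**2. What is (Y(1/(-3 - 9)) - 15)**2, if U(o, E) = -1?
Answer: 2401/9 ≈ 266.78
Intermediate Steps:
G(J, u) = 16 (G(J, u) = (5 - 1)**2 = 4**2 = 16)
Y(X) = 16*X
(Y(1/(-3 - 9)) - 15)**2 = (16/(-3 - 9) - 15)**2 = (16/(-12) - 15)**2 = (16*(-1/12) - 15)**2 = (-4/3 - 15)**2 = (-49/3)**2 = 2401/9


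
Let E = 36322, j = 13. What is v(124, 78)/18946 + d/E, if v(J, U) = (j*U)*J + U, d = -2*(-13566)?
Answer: 1270964745/172039153 ≈ 7.3876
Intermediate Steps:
d = 27132
v(J, U) = U + 13*J*U (v(J, U) = (13*U)*J + U = 13*J*U + U = U + 13*J*U)
v(124, 78)/18946 + d/E = (78*(1 + 13*124))/18946 + 27132/36322 = (78*(1 + 1612))*(1/18946) + 27132*(1/36322) = (78*1613)*(1/18946) + 13566/18161 = 125814*(1/18946) + 13566/18161 = 62907/9473 + 13566/18161 = 1270964745/172039153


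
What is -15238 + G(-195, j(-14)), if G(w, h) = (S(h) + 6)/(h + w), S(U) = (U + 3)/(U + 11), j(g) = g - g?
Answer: -10895193/715 ≈ -15238.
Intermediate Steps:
j(g) = 0
S(U) = (3 + U)/(11 + U)
G(w, h) = (6 + (3 + h)/(11 + h))/(h + w) (G(w, h) = ((3 + h)/(11 + h) + 6)/(h + w) = (6 + (3 + h)/(11 + h))/(h + w))
-15238 + G(-195, j(-14)) = -15238 + (69 + 7*0)/((11 + 0)*(0 - 195)) = -15238 + (69 + 0)/(11*(-195)) = -15238 + (1/11)*(-1/195)*69 = -15238 - 23/715 = -10895193/715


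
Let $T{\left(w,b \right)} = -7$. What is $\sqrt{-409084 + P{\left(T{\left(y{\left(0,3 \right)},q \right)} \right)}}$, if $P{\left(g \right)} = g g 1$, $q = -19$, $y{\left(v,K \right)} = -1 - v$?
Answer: $i \sqrt{409035} \approx 639.56 i$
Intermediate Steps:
$P{\left(g \right)} = g^{2}$ ($P{\left(g \right)} = g^{2} \cdot 1 = g^{2}$)
$\sqrt{-409084 + P{\left(T{\left(y{\left(0,3 \right)},q \right)} \right)}} = \sqrt{-409084 + \left(-7\right)^{2}} = \sqrt{-409084 + 49} = \sqrt{-409035} = i \sqrt{409035}$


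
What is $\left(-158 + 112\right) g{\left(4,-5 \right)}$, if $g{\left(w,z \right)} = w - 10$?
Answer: $276$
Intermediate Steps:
$g{\left(w,z \right)} = -10 + w$
$\left(-158 + 112\right) g{\left(4,-5 \right)} = \left(-158 + 112\right) \left(-10 + 4\right) = \left(-46\right) \left(-6\right) = 276$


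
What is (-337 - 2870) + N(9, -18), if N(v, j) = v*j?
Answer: -3369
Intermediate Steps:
N(v, j) = j*v
(-337 - 2870) + N(9, -18) = (-337 - 2870) - 18*9 = -3207 - 162 = -3369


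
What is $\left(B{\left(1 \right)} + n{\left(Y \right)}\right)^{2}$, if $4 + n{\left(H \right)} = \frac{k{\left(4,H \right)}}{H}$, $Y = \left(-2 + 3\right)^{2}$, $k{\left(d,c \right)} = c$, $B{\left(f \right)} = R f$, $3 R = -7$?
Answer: $\frac{256}{9} \approx 28.444$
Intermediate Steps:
$R = - \frac{7}{3}$ ($R = \frac{1}{3} \left(-7\right) = - \frac{7}{3} \approx -2.3333$)
$B{\left(f \right)} = - \frac{7 f}{3}$
$Y = 1$ ($Y = 1^{2} = 1$)
$n{\left(H \right)} = -3$ ($n{\left(H \right)} = -4 + \frac{H}{H} = -4 + 1 = -3$)
$\left(B{\left(1 \right)} + n{\left(Y \right)}\right)^{2} = \left(\left(- \frac{7}{3}\right) 1 - 3\right)^{2} = \left(- \frac{7}{3} - 3\right)^{2} = \left(- \frac{16}{3}\right)^{2} = \frac{256}{9}$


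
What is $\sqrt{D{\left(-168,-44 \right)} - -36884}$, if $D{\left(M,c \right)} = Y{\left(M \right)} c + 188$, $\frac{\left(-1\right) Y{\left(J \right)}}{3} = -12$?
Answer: $4 \sqrt{2218} \approx 188.38$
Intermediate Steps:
$Y{\left(J \right)} = 36$ ($Y{\left(J \right)} = \left(-3\right) \left(-12\right) = 36$)
$D{\left(M,c \right)} = 188 + 36 c$ ($D{\left(M,c \right)} = 36 c + 188 = 188 + 36 c$)
$\sqrt{D{\left(-168,-44 \right)} - -36884} = \sqrt{\left(188 + 36 \left(-44\right)\right) - -36884} = \sqrt{\left(188 - 1584\right) + 36884} = \sqrt{-1396 + 36884} = \sqrt{35488} = 4 \sqrt{2218}$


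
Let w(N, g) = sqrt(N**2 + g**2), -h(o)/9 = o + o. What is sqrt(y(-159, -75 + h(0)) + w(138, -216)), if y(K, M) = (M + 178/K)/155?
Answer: sqrt(-298278435 + 18221280750*sqrt(73))/24645 ≈ 15.995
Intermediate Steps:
h(o) = -18*o (h(o) = -9*(o + o) = -18*o)
y(K, M) = M/155 + 178/(155*K) (y(K, M) = (M + 178/K)*(1/155) = M/155 + 178/(155*K))
sqrt(y(-159, -75 + h(0)) + w(138, -216)) = sqrt((1/155)*(178 - 159*(-75 - 18*0))/(-159) + sqrt(138**2 + (-216)**2)) = sqrt((1/155)*(-1/159)*(178 - 159*(-75 + 0)) + sqrt(19044 + 46656)) = sqrt((1/155)*(-1/159)*(178 - 159*(-75)) + sqrt(65700)) = sqrt((1/155)*(-1/159)*(178 + 11925) + 30*sqrt(73)) = sqrt((1/155)*(-1/159)*12103 + 30*sqrt(73)) = sqrt(-12103/24645 + 30*sqrt(73))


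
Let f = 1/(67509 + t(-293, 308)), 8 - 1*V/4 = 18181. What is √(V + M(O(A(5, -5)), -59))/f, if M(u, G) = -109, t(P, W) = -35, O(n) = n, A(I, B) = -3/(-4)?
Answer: 202422*I*√8089 ≈ 1.8206e+7*I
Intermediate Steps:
A(I, B) = ¾ (A(I, B) = -3*(-¼) = ¾)
V = -72692 (V = 32 - 4*18181 = 32 - 72724 = -72692)
f = 1/67474 (f = 1/(67509 - 35) = 1/67474 ≈ 1.4821e-5)
√(V + M(O(A(5, -5)), -59))/f = √(-72692 - 109)/(1/67474) = √(-72801)*67474 = (3*I*√8089)*67474 = 202422*I*√8089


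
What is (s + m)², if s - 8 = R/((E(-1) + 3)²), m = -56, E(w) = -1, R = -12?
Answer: 2601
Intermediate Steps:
s = 5 (s = 8 - 12/(-1 + 3)² = 8 - 12/(2²) = 8 - 12/4 = 8 - 12*¼ = 8 - 3 = 5)
(s + m)² = (5 - 56)² = (-51)² = 2601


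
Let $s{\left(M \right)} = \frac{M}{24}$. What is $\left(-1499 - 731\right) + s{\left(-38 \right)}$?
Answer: $- \frac{26779}{12} \approx -2231.6$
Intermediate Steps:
$s{\left(M \right)} = \frac{M}{24}$ ($s{\left(M \right)} = M \frac{1}{24} = \frac{M}{24}$)
$\left(-1499 - 731\right) + s{\left(-38 \right)} = \left(-1499 - 731\right) + \frac{1}{24} \left(-38\right) = -2230 - \frac{19}{12} = - \frac{26779}{12}$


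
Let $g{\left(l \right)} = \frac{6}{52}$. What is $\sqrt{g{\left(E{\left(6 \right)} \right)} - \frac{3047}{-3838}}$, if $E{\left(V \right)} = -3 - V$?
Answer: $\frac{2 \sqrt{141474437}}{24947} \approx 0.95357$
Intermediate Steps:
$g{\left(l \right)} = \frac{3}{26}$ ($g{\left(l \right)} = 6 \cdot \frac{1}{52} = \frac{3}{26}$)
$\sqrt{g{\left(E{\left(6 \right)} \right)} - \frac{3047}{-3838}} = \sqrt{\frac{3}{26} - \frac{3047}{-3838}} = \sqrt{\frac{3}{26} - - \frac{3047}{3838}} = \sqrt{\frac{3}{26} + \frac{3047}{3838}} = \sqrt{\frac{22684}{24947}} = \frac{2 \sqrt{141474437}}{24947}$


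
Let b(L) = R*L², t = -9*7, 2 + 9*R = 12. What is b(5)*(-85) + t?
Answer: -21817/9 ≈ -2424.1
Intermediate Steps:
R = 10/9 (R = -2/9 + (⅑)*12 = -2/9 + 4/3 = 10/9 ≈ 1.1111)
t = -63
b(L) = 10*L²/9
b(5)*(-85) + t = ((10/9)*5²)*(-85) - 63 = ((10/9)*25)*(-85) - 63 = (250/9)*(-85) - 63 = -21250/9 - 63 = -21817/9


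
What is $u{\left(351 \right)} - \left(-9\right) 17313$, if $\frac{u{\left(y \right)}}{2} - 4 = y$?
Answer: $156527$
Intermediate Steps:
$u{\left(y \right)} = 8 + 2 y$
$u{\left(351 \right)} - \left(-9\right) 17313 = \left(8 + 2 \cdot 351\right) - \left(-9\right) 17313 = \left(8 + 702\right) - -155817 = 710 + 155817 = 156527$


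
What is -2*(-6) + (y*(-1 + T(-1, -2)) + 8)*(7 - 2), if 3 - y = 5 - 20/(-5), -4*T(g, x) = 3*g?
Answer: 119/2 ≈ 59.500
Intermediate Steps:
T(g, x) = -3*g/4
y = -6 (y = 3 - (5 - 20/(-5)) = 3 - (5 - 20*(-1)/5) = 3 - (5 - 4*(-1)) = 3 - (5 + 4) = 3 - 1*9 = 3 - 9 = -6)
-2*(-6) + (y*(-1 + T(-1, -2)) + 8)*(7 - 2) = -2*(-6) + (-6*(-1 - ¾*(-1)) + 8)*(7 - 2) = 12 + (-6*(-1 + ¾) + 8)*5 = 12 + (-6*(-¼) + 8)*5 = 12 + (3/2 + 8)*5 = 12 + (19/2)*5 = 12 + 95/2 = 119/2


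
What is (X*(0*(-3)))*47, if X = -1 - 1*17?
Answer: 0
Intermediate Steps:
X = -18 (X = -1 - 17 = -18)
(X*(0*(-3)))*47 = -0*(-3)*47 = -18*0*47 = 0*47 = 0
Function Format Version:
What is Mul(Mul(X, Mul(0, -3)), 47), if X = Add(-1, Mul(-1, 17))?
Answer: 0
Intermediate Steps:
X = -18 (X = Add(-1, -17) = -18)
Mul(Mul(X, Mul(0, -3)), 47) = Mul(Mul(-18, Mul(0, -3)), 47) = Mul(Mul(-18, 0), 47) = Mul(0, 47) = 0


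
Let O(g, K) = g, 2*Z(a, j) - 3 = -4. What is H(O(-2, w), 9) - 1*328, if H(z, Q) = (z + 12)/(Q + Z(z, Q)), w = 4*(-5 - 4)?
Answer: -5556/17 ≈ -326.82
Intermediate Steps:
Z(a, j) = -½ (Z(a, j) = 3/2 + (½)*(-4) = 3/2 - 2 = -½)
w = -36 (w = 4*(-9) = -36)
H(z, Q) = (12 + z)/(-½ + Q) (H(z, Q) = (z + 12)/(Q - ½) = (12 + z)/(-½ + Q))
H(O(-2, w), 9) - 1*328 = 2*(12 - 2)/(-1 + 2*9) - 1*328 = 2*10/(-1 + 18) - 328 = 2*10/17 - 328 = 2*(1/17)*10 - 328 = 20/17 - 328 = -5556/17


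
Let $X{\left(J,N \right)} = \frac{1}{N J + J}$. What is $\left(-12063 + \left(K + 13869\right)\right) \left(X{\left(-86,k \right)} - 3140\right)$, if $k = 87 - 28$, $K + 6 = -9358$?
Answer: $\frac{61228873379}{2580} \approx 2.3732 \cdot 10^{7}$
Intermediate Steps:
$K = -9364$ ($K = -6 - 9358 = -9364$)
$k = 59$
$X{\left(J,N \right)} = \frac{1}{J + J N}$ ($X{\left(J,N \right)} = \frac{1}{J N + J} = \frac{1}{J + J N}$)
$\left(-12063 + \left(K + 13869\right)\right) \left(X{\left(-86,k \right)} - 3140\right) = \left(-12063 + \left(-9364 + 13869\right)\right) \left(\frac{1}{\left(-86\right) \left(1 + 59\right)} - 3140\right) = \left(-12063 + 4505\right) \left(- \frac{1}{86 \cdot 60} - 3140\right) = - 7558 \left(\left(- \frac{1}{86}\right) \frac{1}{60} - 3140\right) = - 7558 \left(- \frac{1}{5160} - 3140\right) = \left(-7558\right) \left(- \frac{16202401}{5160}\right) = \frac{61228873379}{2580}$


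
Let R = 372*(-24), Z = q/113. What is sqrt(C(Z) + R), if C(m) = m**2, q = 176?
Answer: 4*I*sqrt(7123166)/113 ≈ 94.475*I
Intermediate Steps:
Z = 176/113 ≈ 1.5575
R = -8928
sqrt(C(Z) + R) = sqrt((176/113)**2 - 8928) = sqrt(30976/12769 - 8928) = sqrt(-113970656/12769) = 4*I*sqrt(7123166)/113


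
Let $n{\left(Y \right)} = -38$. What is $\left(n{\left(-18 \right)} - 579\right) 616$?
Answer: $-380072$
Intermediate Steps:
$\left(n{\left(-18 \right)} - 579\right) 616 = \left(-38 - 579\right) 616 = \left(-617\right) 616 = -380072$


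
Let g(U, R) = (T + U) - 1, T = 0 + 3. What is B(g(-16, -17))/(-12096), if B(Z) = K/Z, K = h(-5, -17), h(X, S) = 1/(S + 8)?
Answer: -1/1524096 ≈ -6.5613e-7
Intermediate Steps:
T = 3
h(X, S) = 1/(8 + S)
K = -⅑ (K = 1/(8 - 17) = 1/(-9) = -⅑ ≈ -0.11111)
g(U, R) = 2 + U (g(U, R) = (3 + U) - 1 = 2 + U)
B(Z) = -1/(9*Z)
B(g(-16, -17))/(-12096) = -1/(9*(2 - 16))/(-12096) = -⅑/(-14)*(-1/12096) = -⅑*(-1/14)*(-1/12096) = (1/126)*(-1/12096) = -1/1524096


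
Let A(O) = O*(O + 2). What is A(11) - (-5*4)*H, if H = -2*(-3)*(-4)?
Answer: -337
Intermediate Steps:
H = -24 (H = 6*(-4) = -24)
A(O) = O*(2 + O)
A(11) - (-5*4)*H = 11*(2 + 11) - (-5*4)*(-24) = 11*13 - (-20)*(-24) = 143 - 1*480 = 143 - 480 = -337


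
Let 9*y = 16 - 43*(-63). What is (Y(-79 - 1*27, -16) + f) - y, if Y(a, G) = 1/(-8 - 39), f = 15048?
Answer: 6237220/423 ≈ 14745.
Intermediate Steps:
y = 2725/9 (y = (16 - 43*(-63))/9 = (16 + 2709)/9 = (1/9)*2725 = 2725/9 ≈ 302.78)
Y(a, G) = -1/47 (Y(a, G) = 1/(-47) = -1/47)
(Y(-79 - 1*27, -16) + f) - y = (-1/47 + 15048) - 1*2725/9 = 707255/47 - 2725/9 = 6237220/423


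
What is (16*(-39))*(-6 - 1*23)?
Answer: 18096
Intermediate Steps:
(16*(-39))*(-6 - 1*23) = -624*(-6 - 23) = -624*(-29) = 18096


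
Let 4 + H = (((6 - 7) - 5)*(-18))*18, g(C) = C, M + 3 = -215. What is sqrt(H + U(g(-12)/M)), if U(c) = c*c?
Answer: 2*sqrt(5762294)/109 ≈ 44.045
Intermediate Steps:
M = -218 (M = -3 - 215 = -218)
H = 1940 (H = -4 + (((6 - 7) - 5)*(-18))*18 = -4 + ((-1 - 5)*(-18))*18 = -4 - 6*(-18)*18 = -4 + 108*18 = -4 + 1944 = 1940)
U(c) = c**2
sqrt(H + U(g(-12)/M)) = sqrt(1940 + (-12/(-218))**2) = sqrt(1940 + (-12*(-1/218))**2) = sqrt(1940 + (6/109)**2) = sqrt(1940 + 36/11881) = sqrt(23049176/11881) = 2*sqrt(5762294)/109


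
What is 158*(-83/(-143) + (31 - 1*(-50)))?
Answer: 1843228/143 ≈ 12890.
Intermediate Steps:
158*(-83/(-143) + (31 - 1*(-50))) = 158*(-83*(-1/143) + (31 + 50)) = 158*(83/143 + 81) = 158*(11666/143) = 1843228/143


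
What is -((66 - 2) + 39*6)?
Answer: -298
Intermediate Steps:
-((66 - 2) + 39*6) = -(64 + 234) = -1*298 = -298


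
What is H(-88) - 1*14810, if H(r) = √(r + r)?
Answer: -14810 + 4*I*√11 ≈ -14810.0 + 13.266*I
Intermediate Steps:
H(r) = √2*√r (H(r) = √(2*r) = √2*√r)
H(-88) - 1*14810 = √2*√(-88) - 1*14810 = √2*(2*I*√22) - 14810 = 4*I*√11 - 14810 = -14810 + 4*I*√11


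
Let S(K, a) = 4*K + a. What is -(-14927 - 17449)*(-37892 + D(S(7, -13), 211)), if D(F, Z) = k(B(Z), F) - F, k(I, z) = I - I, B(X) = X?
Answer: -1227277032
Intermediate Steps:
S(K, a) = a + 4*K
k(I, z) = 0
D(F, Z) = -F (D(F, Z) = 0 - F = -F)
-(-14927 - 17449)*(-37892 + D(S(7, -13), 211)) = -(-14927 - 17449)*(-37892 - (-13 + 4*7)) = -(-32376)*(-37892 - (-13 + 28)) = -(-32376)*(-37892 - 1*15) = -(-32376)*(-37892 - 15) = -(-32376)*(-37907) = -1*1227277032 = -1227277032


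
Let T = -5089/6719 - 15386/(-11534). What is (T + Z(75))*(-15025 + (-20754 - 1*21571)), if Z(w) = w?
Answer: -167948126070650/38748473 ≈ -4.3343e+6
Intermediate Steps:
T = 22341004/38748473 (T = -5089*1/6719 - 15386*(-1/11534) = -5089/6719 + 7693/5767 = 22341004/38748473 ≈ 0.57656)
(T + Z(75))*(-15025 + (-20754 - 1*21571)) = (22341004/38748473 + 75)*(-15025 + (-20754 - 1*21571)) = 2928476479*(-15025 + (-20754 - 21571))/38748473 = 2928476479*(-15025 - 42325)/38748473 = (2928476479/38748473)*(-57350) = -167948126070650/38748473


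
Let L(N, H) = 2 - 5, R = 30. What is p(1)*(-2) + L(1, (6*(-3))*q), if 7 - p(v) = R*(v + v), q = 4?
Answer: 103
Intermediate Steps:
L(N, H) = -3
p(v) = 7 - 60*v (p(v) = 7 - 30*(v + v) = 7 - 30*2*v = 7 - 60*v)
p(1)*(-2) + L(1, (6*(-3))*q) = (7 - 60*1)*(-2) - 3 = (7 - 60)*(-2) - 3 = -53*(-2) - 3 = 106 - 3 = 103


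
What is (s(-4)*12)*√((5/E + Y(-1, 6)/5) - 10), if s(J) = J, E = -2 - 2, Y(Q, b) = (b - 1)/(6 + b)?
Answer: -8*I*√402 ≈ -160.4*I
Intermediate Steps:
Y(Q, b) = (-1 + b)/(6 + b)
E = -4
(s(-4)*12)*√((5/E + Y(-1, 6)/5) - 10) = (-4*12)*√((5/(-4) + ((-1 + 6)/(6 + 6))/5) - 10) = -48*√((5*(-¼) + (5/12)*(⅕)) - 10) = -48*√((-5/4 + ((1/12)*5)*(⅕)) - 10) = -48*√((-5/4 + (5/12)*(⅕)) - 10) = -48*√((-5/4 + 1/12) - 10) = -48*√(-7/6 - 10) = -8*I*√402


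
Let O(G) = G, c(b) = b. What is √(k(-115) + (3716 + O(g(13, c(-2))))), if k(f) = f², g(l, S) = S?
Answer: √16939 ≈ 130.15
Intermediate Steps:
√(k(-115) + (3716 + O(g(13, c(-2))))) = √((-115)² + (3716 - 2)) = √(13225 + 3714) = √16939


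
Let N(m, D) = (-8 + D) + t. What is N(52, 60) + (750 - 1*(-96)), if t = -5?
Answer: 893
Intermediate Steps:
N(m, D) = -13 + D (N(m, D) = (-8 + D) - 5 = -13 + D)
N(52, 60) + (750 - 1*(-96)) = (-13 + 60) + (750 - 1*(-96)) = 47 + (750 + 96) = 47 + 846 = 893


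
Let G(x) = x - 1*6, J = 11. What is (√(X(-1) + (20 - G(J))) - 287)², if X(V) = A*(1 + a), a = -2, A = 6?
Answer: 80656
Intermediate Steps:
G(x) = -6 + x (G(x) = x - 6 = -6 + x)
X(V) = -6 (X(V) = 6*(1 - 2) = 6*(-1) = -6)
(√(X(-1) + (20 - G(J))) - 287)² = (√(-6 + (20 - (-6 + 11))) - 287)² = (√(-6 + (20 - 1*5)) - 287)² = (√(-6 + (20 - 5)) - 287)² = (√(-6 + 15) - 287)² = (√9 - 287)² = (3 - 287)² = (-284)² = 80656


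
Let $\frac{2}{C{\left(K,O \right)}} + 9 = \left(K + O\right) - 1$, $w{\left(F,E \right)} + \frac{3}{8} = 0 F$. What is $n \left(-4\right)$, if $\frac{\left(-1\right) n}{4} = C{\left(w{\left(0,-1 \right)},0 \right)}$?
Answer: $- \frac{256}{83} \approx -3.0843$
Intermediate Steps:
$w{\left(F,E \right)} = - \frac{3}{8}$ ($w{\left(F,E \right)} = - \frac{3}{8} + 0 F = - \frac{3}{8} + 0 = - \frac{3}{8}$)
$C{\left(K,O \right)} = \frac{2}{-10 + K + O}$ ($C{\left(K,O \right)} = \frac{2}{-9 - \left(1 - K - O\right)} = \frac{2}{-9 + \left(-1 + K + O\right)} = \frac{2}{-10 + K + O}$)
$n = \frac{64}{83}$ ($n = - 4 \frac{2}{-10 - \frac{3}{8} + 0} = - 4 \frac{2}{- \frac{83}{8}} = - 4 \cdot 2 \left(- \frac{8}{83}\right) = \left(-4\right) \left(- \frac{16}{83}\right) = \frac{64}{83} \approx 0.77108$)
$n \left(-4\right) = \frac{64}{83} \left(-4\right) = - \frac{256}{83}$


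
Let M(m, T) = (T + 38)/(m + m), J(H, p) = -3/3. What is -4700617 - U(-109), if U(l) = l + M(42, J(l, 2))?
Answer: -394842709/84 ≈ -4.7005e+6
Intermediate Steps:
J(H, p) = -1 (J(H, p) = -3*⅓ = -1)
M(m, T) = (38 + T)/(2*m) (M(m, T) = (38 + T)/((2*m)) = (38 + T)*(1/(2*m)) = (38 + T)/(2*m))
U(l) = 37/84 + l (U(l) = l + (½)*(38 - 1)/42 = l + (½)*(1/42)*37 = l + 37/84 = 37/84 + l)
-4700617 - U(-109) = -4700617 - (37/84 - 109) = -4700617 - 1*(-9119/84) = -4700617 + 9119/84 = -394842709/84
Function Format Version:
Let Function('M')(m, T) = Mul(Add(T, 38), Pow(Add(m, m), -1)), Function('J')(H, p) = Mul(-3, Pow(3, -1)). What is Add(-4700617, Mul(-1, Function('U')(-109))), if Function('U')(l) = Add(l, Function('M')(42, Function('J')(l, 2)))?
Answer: Rational(-394842709, 84) ≈ -4.7005e+6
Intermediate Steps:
Function('J')(H, p) = -1 (Function('J')(H, p) = Mul(-3, Rational(1, 3)) = -1)
Function('M')(m, T) = Mul(Rational(1, 2), Pow(m, -1), Add(38, T)) (Function('M')(m, T) = Mul(Add(38, T), Pow(Mul(2, m), -1)) = Mul(Add(38, T), Mul(Rational(1, 2), Pow(m, -1))) = Mul(Rational(1, 2), Pow(m, -1), Add(38, T)))
Function('U')(l) = Add(Rational(37, 84), l) (Function('U')(l) = Add(l, Mul(Rational(1, 2), Pow(42, -1), Add(38, -1))) = Add(l, Mul(Rational(1, 2), Rational(1, 42), 37)) = Add(l, Rational(37, 84)) = Add(Rational(37, 84), l))
Add(-4700617, Mul(-1, Function('U')(-109))) = Add(-4700617, Mul(-1, Add(Rational(37, 84), -109))) = Add(-4700617, Mul(-1, Rational(-9119, 84))) = Add(-4700617, Rational(9119, 84)) = Rational(-394842709, 84)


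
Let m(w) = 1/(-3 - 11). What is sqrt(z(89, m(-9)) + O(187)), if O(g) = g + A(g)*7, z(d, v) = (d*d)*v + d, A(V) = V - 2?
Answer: sqrt(197022)/14 ≈ 31.705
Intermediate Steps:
A(V) = -2 + V
m(w) = -1/14 (m(w) = 1/(-14) = -1/14)
z(d, v) = d + v*d**2 (z(d, v) = d**2*v + d = v*d**2 + d = d + v*d**2)
O(g) = -14 + 8*g (O(g) = g + (-2 + g)*7 = g + (-14 + 7*g) = -14 + 8*g)
sqrt(z(89, m(-9)) + O(187)) = sqrt(89*(1 + 89*(-1/14)) + (-14 + 8*187)) = sqrt(89*(1 - 89/14) + (-14 + 1496)) = sqrt(89*(-75/14) + 1482) = sqrt(-6675/14 + 1482) = sqrt(14073/14) = sqrt(197022)/14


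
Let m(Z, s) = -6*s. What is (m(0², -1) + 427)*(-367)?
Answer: -158911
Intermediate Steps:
(m(0², -1) + 427)*(-367) = (-6*(-1) + 427)*(-367) = (6 + 427)*(-367) = 433*(-367) = -158911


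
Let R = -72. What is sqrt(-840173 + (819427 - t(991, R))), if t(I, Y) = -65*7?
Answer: I*sqrt(20291) ≈ 142.45*I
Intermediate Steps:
t(I, Y) = -455
sqrt(-840173 + (819427 - t(991, R))) = sqrt(-840173 + (819427 - 1*(-455))) = sqrt(-840173 + (819427 + 455)) = sqrt(-840173 + 819882) = sqrt(-20291) = I*sqrt(20291)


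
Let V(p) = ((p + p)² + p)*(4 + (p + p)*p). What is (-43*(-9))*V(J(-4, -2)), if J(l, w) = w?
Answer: 65016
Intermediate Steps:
V(p) = (4 + 2*p²)*(p + 4*p²) (V(p) = ((2*p)² + p)*(4 + (2*p)*p) = (4*p² + p)*(4 + 2*p²) = (p + 4*p²)*(4 + 2*p²) = (4 + 2*p²)*(p + 4*p²))
(-43*(-9))*V(J(-4, -2)) = (-43*(-9))*(2*(-2)*(2 + (-2)² + 4*(-2)³ + 8*(-2))) = 387*(2*(-2)*(2 + 4 + 4*(-8) - 16)) = 387*(2*(-2)*(2 + 4 - 32 - 16)) = 387*(2*(-2)*(-42)) = 387*168 = 65016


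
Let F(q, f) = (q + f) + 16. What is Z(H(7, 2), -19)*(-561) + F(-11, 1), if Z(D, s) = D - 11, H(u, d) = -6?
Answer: 9543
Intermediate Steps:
F(q, f) = 16 + f + q (F(q, f) = (f + q) + 16 = 16 + f + q)
Z(D, s) = -11 + D
Z(H(7, 2), -19)*(-561) + F(-11, 1) = (-11 - 6)*(-561) + (16 + 1 - 11) = -17*(-561) + 6 = 9537 + 6 = 9543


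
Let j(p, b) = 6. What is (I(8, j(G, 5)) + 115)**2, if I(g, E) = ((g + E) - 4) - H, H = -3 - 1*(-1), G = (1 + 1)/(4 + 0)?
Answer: 16129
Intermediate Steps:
G = 1/2 (G = 2/4 = 2*(1/4) = 1/2 ≈ 0.50000)
H = -2 (H = -3 + 1 = -2)
I(g, E) = -2 + E + g (I(g, E) = ((g + E) - 4) - 1*(-2) = ((E + g) - 4) + 2 = (-4 + E + g) + 2 = -2 + E + g)
(I(8, j(G, 5)) + 115)**2 = ((-2 + 6 + 8) + 115)**2 = (12 + 115)**2 = 127**2 = 16129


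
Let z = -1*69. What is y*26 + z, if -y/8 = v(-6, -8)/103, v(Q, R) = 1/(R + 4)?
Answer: -7055/103 ≈ -68.495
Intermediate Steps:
z = -69
v(Q, R) = 1/(4 + R)
y = 2/103 (y = -8/((4 - 8)*103) = -8/((-4)*103) = -(-2)/103 = -8*(-1/412) = 2/103 ≈ 0.019417)
y*26 + z = (2/103)*26 - 69 = 52/103 - 69 = -7055/103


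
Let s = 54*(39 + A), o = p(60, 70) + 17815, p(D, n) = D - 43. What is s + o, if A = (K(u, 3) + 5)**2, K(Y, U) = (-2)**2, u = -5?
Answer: 24312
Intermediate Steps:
p(D, n) = -43 + D
K(Y, U) = 4
o = 17832 (o = (-43 + 60) + 17815 = 17 + 17815 = 17832)
A = 81 (A = (4 + 5)**2 = 9**2 = 81)
s = 6480 (s = 54*(39 + 81) = 54*120 = 6480)
s + o = 6480 + 17832 = 24312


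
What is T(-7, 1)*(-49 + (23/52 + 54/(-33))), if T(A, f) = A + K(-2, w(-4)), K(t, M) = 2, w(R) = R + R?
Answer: 143555/572 ≈ 250.97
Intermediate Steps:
w(R) = 2*R
T(A, f) = 2 + A (T(A, f) = A + 2 = 2 + A)
T(-7, 1)*(-49 + (23/52 + 54/(-33))) = (2 - 7)*(-49 + (23/52 + 54/(-33))) = -5*(-49 + (23*(1/52) + 54*(-1/33))) = -5*(-49 + (23/52 - 18/11)) = -5*(-49 - 683/572) = -5*(-28711/572) = 143555/572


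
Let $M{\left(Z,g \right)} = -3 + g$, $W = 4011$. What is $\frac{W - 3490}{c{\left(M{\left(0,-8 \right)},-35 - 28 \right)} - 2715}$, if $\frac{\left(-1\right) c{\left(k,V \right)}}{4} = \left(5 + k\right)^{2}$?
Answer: $- \frac{521}{2859} \approx -0.18223$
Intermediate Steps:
$c{\left(k,V \right)} = - 4 \left(5 + k\right)^{2}$
$\frac{W - 3490}{c{\left(M{\left(0,-8 \right)},-35 - 28 \right)} - 2715} = \frac{4011 - 3490}{- 4 \left(5 - 11\right)^{2} - 2715} = \frac{521}{- 4 \left(5 - 11\right)^{2} - 2715} = \frac{521}{- 4 \left(-6\right)^{2} - 2715} = \frac{521}{\left(-4\right) 36 - 2715} = \frac{521}{-144 - 2715} = \frac{521}{-2859} = 521 \left(- \frac{1}{2859}\right) = - \frac{521}{2859}$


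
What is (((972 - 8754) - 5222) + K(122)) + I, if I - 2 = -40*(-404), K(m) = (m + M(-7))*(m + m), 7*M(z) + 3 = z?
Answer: 228042/7 ≈ 32577.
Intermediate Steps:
M(z) = -3/7 + z/7
K(m) = 2*m*(-10/7 + m) (K(m) = (m + (-3/7 + (⅐)*(-7)))*(m + m) = (m + (-3/7 - 1))*(2*m) = (m - 10/7)*(2*m) = (-10/7 + m)*(2*m) = 2*m*(-10/7 + m))
I = 16162 (I = 2 - 40*(-404) = 2 + 16160 = 16162)
(((972 - 8754) - 5222) + K(122)) + I = (((972 - 8754) - 5222) + (2/7)*122*(-10 + 7*122)) + 16162 = ((-7782 - 5222) + (2/7)*122*(-10 + 854)) + 16162 = (-13004 + (2/7)*122*844) + 16162 = (-13004 + 205936/7) + 16162 = 114908/7 + 16162 = 228042/7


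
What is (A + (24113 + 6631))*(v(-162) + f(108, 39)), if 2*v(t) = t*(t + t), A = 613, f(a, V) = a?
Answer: 826319664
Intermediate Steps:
v(t) = t² (v(t) = (t*(t + t))/2 = (t*(2*t))/2 = (2*t²)/2 = t²)
(A + (24113 + 6631))*(v(-162) + f(108, 39)) = (613 + (24113 + 6631))*((-162)² + 108) = (613 + 30744)*(26244 + 108) = 31357*26352 = 826319664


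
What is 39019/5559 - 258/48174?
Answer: 313044514/44633211 ≈ 7.0137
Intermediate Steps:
39019/5559 - 258/48174 = 39019*(1/5559) - 258*1/48174 = 39019/5559 - 43/8029 = 313044514/44633211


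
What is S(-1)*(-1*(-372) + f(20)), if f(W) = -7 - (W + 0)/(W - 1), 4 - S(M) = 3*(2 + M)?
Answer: 6915/19 ≈ 363.95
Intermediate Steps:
S(M) = -2 - 3*M (S(M) = 4 - 3*(2 + M) = 4 - (6 + 3*M) = 4 + (-6 - 3*M) = -2 - 3*M)
f(W) = -7 - W/(-1 + W)
S(-1)*(-1*(-372) + f(20)) = (-2 - 3*(-1))*(-1*(-372) + (7 - 8*20)/(-1 + 20)) = (-2 + 3)*(372 + (7 - 160)/19) = 1*(372 + (1/19)*(-153)) = 1*(372 - 153/19) = 1*(6915/19) = 6915/19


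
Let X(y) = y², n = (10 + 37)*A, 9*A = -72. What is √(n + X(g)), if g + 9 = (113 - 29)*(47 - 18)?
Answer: √5889953 ≈ 2426.9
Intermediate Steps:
A = -8 (A = (⅑)*(-72) = -8)
n = -376 (n = (10 + 37)*(-8) = 47*(-8) = -376)
g = 2427 (g = -9 + (113 - 29)*(47 - 18) = -9 + 84*29 = -9 + 2436 = 2427)
√(n + X(g)) = √(-376 + 2427²) = √(-376 + 5890329) = √5889953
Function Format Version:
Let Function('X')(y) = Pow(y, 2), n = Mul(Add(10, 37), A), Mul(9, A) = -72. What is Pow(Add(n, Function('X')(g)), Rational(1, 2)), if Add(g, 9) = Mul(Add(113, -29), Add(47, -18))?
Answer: Pow(5889953, Rational(1, 2)) ≈ 2426.9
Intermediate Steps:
A = -8 (A = Mul(Rational(1, 9), -72) = -8)
n = -376 (n = Mul(Add(10, 37), -8) = Mul(47, -8) = -376)
g = 2427 (g = Add(-9, Mul(Add(113, -29), Add(47, -18))) = Add(-9, Mul(84, 29)) = Add(-9, 2436) = 2427)
Pow(Add(n, Function('X')(g)), Rational(1, 2)) = Pow(Add(-376, Pow(2427, 2)), Rational(1, 2)) = Pow(Add(-376, 5890329), Rational(1, 2)) = Pow(5889953, Rational(1, 2))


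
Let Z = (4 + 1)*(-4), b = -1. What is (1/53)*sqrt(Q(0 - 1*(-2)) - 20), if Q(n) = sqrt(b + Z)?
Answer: sqrt(-20 + I*sqrt(21))/53 ≈ 0.0096049 + 0.084925*I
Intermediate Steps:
Z = -20 (Z = 5*(-4) = -20)
Q(n) = I*sqrt(21) (Q(n) = sqrt(-1 - 20) = sqrt(-21) = I*sqrt(21))
(1/53)*sqrt(Q(0 - 1*(-2)) - 20) = (1/53)*sqrt(I*sqrt(21) - 20) = (1*(1/53))*sqrt(-20 + I*sqrt(21)) = sqrt(-20 + I*sqrt(21))/53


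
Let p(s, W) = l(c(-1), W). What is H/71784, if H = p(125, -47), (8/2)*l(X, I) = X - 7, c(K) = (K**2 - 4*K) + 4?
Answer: 1/143568 ≈ 6.9653e-6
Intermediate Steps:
c(K) = 4 + K**2 - 4*K
l(X, I) = -7/4 + X/4 (l(X, I) = (X - 7)/4 = (-7 + X)/4 = -7/4 + X/4)
p(s, W) = 1/2 (p(s, W) = -7/4 + (4 + (-1)**2 - 4*(-1))/4 = -7/4 + (4 + 1 + 4)/4 = -7/4 + (1/4)*9 = -7/4 + 9/4 = 1/2)
H = 1/2 ≈ 0.50000
H/71784 = (1/2)/71784 = (1/2)*(1/71784) = 1/143568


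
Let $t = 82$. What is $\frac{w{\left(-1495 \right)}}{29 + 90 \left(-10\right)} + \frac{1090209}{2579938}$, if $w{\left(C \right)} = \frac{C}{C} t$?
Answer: $\frac{738017123}{2247125998} \approx 0.32843$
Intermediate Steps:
$w{\left(C \right)} = 82$ ($w{\left(C \right)} = \frac{C}{C} 82 = 1 \cdot 82 = 82$)
$\frac{w{\left(-1495 \right)}}{29 + 90 \left(-10\right)} + \frac{1090209}{2579938} = \frac{82}{29 + 90 \left(-10\right)} + \frac{1090209}{2579938} = \frac{82}{29 - 900} + 1090209 \cdot \frac{1}{2579938} = \frac{82}{-871} + \frac{1090209}{2579938} = 82 \left(- \frac{1}{871}\right) + \frac{1090209}{2579938} = - \frac{82}{871} + \frac{1090209}{2579938} = \frac{738017123}{2247125998}$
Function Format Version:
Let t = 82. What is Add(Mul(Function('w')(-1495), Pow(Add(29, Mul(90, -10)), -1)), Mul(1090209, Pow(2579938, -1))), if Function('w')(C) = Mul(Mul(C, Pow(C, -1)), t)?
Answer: Rational(738017123, 2247125998) ≈ 0.32843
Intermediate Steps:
Function('w')(C) = 82 (Function('w')(C) = Mul(Mul(C, Pow(C, -1)), 82) = Mul(1, 82) = 82)
Add(Mul(Function('w')(-1495), Pow(Add(29, Mul(90, -10)), -1)), Mul(1090209, Pow(2579938, -1))) = Add(Mul(82, Pow(Add(29, Mul(90, -10)), -1)), Mul(1090209, Pow(2579938, -1))) = Add(Mul(82, Pow(Add(29, -900), -1)), Mul(1090209, Rational(1, 2579938))) = Add(Mul(82, Pow(-871, -1)), Rational(1090209, 2579938)) = Add(Mul(82, Rational(-1, 871)), Rational(1090209, 2579938)) = Add(Rational(-82, 871), Rational(1090209, 2579938)) = Rational(738017123, 2247125998)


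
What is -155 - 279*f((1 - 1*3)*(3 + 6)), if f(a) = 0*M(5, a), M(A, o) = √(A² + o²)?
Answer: -155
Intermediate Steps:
f(a) = 0 (f(a) = 0*√(5² + a²) = 0*√(25 + a²) = 0)
-155 - 279*f((1 - 1*3)*(3 + 6)) = -155 - 279*0 = -155 + 0 = -155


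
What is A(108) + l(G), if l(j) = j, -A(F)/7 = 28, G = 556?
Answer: 360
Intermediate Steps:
A(F) = -196 (A(F) = -7*28 = -196)
A(108) + l(G) = -196 + 556 = 360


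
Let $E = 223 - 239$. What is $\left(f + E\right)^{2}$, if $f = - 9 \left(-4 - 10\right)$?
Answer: $12100$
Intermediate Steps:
$f = 126$ ($f = \left(-9\right) \left(-14\right) = 126$)
$E = -16$ ($E = 223 - 239 = -16$)
$\left(f + E\right)^{2} = \left(126 - 16\right)^{2} = 110^{2} = 12100$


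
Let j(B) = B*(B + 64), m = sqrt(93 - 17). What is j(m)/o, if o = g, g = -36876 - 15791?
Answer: -76/52667 - 128*sqrt(19)/52667 ≈ -0.012037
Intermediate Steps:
m = 2*sqrt(19) (m = sqrt(76) = 2*sqrt(19) ≈ 8.7178)
g = -52667
j(B) = B*(64 + B)
o = -52667
j(m)/o = ((2*sqrt(19))*(64 + 2*sqrt(19)))/(-52667) = (2*sqrt(19)*(64 + 2*sqrt(19)))*(-1/52667) = -2*sqrt(19)*(64 + 2*sqrt(19))/52667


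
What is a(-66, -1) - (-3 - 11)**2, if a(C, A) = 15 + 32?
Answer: -149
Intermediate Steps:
a(C, A) = 47
a(-66, -1) - (-3 - 11)**2 = 47 - (-3 - 11)**2 = 47 - 1*(-14)**2 = 47 - 1*196 = 47 - 196 = -149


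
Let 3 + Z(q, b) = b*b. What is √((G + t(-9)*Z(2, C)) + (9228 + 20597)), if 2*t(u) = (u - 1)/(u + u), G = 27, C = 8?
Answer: √1075282/6 ≈ 172.83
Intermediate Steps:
Z(q, b) = -3 + b² (Z(q, b) = -3 + b*b = -3 + b²)
t(u) = (-1 + u)/(4*u) (t(u) = ((u - 1)/(u + u))/2 = ((-1 + u)/((2*u)))/2 = ((-1 + u)*(1/(2*u)))/2 = ((-1 + u)/(2*u))/2 = (-1 + u)/(4*u))
√((G + t(-9)*Z(2, C)) + (9228 + 20597)) = √((27 + ((¼)*(-1 - 9)/(-9))*(-3 + 8²)) + (9228 + 20597)) = √((27 + ((¼)*(-⅑)*(-10))*(-3 + 64)) + 29825) = √((27 + (5/18)*61) + 29825) = √((27 + 305/18) + 29825) = √(791/18 + 29825) = √(537641/18) = √1075282/6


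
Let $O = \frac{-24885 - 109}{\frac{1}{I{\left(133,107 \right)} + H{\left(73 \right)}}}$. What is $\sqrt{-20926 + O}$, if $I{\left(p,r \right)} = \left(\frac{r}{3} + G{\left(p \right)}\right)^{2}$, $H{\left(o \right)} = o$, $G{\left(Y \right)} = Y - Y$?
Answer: $\frac{i \sqrt{302765698}}{3} \approx 5800.1 i$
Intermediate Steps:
$G{\left(Y \right)} = 0$
$I{\left(p,r \right)} = \frac{r^{2}}{9}$ ($I{\left(p,r \right)} = \left(\frac{r}{3} + 0\right)^{2} = \left(\frac{r}{3}\right)^{2} = \frac{r^{2}}{9}$)
$O = - \frac{302577364}{9}$ ($O = \frac{-24885 - 109}{\frac{1}{\frac{107^{2}}{9} + 73}} = - \frac{24994}{\frac{1}{\frac{1}{9} \cdot 11449 + 73}} = - \frac{24994}{\frac{1}{\frac{11449}{9} + 73}} = - \frac{24994}{\frac{1}{\frac{12106}{9}}} = - \frac{24994}{\frac{9}{12106}} = \left(-24994\right) \frac{12106}{9} = - \frac{302577364}{9} \approx -3.362 \cdot 10^{7}$)
$\sqrt{-20926 + O} = \sqrt{-20926 - \frac{302577364}{9}} = \sqrt{- \frac{302765698}{9}} = \frac{i \sqrt{302765698}}{3}$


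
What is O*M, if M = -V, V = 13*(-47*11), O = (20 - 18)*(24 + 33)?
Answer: 766194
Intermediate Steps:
O = 114 (O = 2*57 = 114)
V = -6721 (V = 13*(-517) = -6721)
M = 6721 (M = -1*(-6721) = 6721)
O*M = 114*6721 = 766194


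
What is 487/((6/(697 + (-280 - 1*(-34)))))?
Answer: 219637/6 ≈ 36606.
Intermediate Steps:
487/((6/(697 + (-280 - 1*(-34))))) = 487/((6/(697 + (-280 + 34)))) = 487/((6/(697 - 246))) = 487/((6/451)) = 487/((6*(1/451))) = 487/(6/451) = 487*(451/6) = 219637/6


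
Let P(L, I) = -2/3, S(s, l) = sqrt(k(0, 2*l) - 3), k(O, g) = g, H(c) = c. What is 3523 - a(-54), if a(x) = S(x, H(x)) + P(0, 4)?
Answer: 10571/3 - I*sqrt(111) ≈ 3523.7 - 10.536*I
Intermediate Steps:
S(s, l) = sqrt(-3 + 2*l) (S(s, l) = sqrt(2*l - 3) = sqrt(-3 + 2*l))
P(L, I) = -2/3 (P(L, I) = -2*1/3 = -2/3)
a(x) = -2/3 + sqrt(-3 + 2*x) (a(x) = sqrt(-3 + 2*x) - 2/3 = -2/3 + sqrt(-3 + 2*x))
3523 - a(-54) = 3523 - (-2/3 + sqrt(-3 + 2*(-54))) = 3523 - (-2/3 + sqrt(-3 - 108)) = 3523 - (-2/3 + sqrt(-111)) = 3523 - (-2/3 + I*sqrt(111)) = 3523 + (2/3 - I*sqrt(111)) = 10571/3 - I*sqrt(111)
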